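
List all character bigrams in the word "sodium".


Word: "sodium" (length 6)
Number of bigrams = 6 - 2 + 1 = 5
  Position 0: "so"
  Position 1: "od"
  Position 2: "di"
  Position 3: "iu"
  Position 4: "um"
Bigrams = "so", "od", "di", "iu", "um"


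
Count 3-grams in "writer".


Word: "writer" (length 6)
Number of 3-grams = length - 3 + 1 = 6 - 3 + 1
= 4


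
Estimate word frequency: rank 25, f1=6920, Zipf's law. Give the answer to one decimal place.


Zipf's law: f(r) = f(1) / r
f(1) = 6920
f(25) = 6920 / 25
= 276.8 occurrences


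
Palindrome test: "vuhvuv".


Word: "vuhvuv"
Reversed: "vuvhuv"
Forward == Backward? vuhvuv != vuvhuv
Palindrome = No


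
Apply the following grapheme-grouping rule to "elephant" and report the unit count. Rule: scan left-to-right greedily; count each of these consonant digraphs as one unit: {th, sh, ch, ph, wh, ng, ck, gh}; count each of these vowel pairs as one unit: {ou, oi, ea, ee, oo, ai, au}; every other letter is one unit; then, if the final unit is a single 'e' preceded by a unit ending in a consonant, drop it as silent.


Word: "elephant" (8 letters)
Left-to-right scan:
  (1) 'e' (letter)
  (2) 'l' (letter)
  (3) 'e' (letter)
  (4) 'ph' (digraph)
  (5) 'a' (letter)
  (6) 'n' (letter)
  (7) 't' (letter)
Units from scan: 7
Sound units = 7 units


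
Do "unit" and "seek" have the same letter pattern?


Pattern of "unit": [0, 1, 2, 3]
Pattern of "seek": [0, 1, 1, 2]
Patterns do not match
Same pattern = No


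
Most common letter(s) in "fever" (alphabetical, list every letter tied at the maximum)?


Word: "fever"
Letter counts:
  'e': 2
  'f': 1
  'r': 1
  'v': 1
Maximum count = 2
Most frequent = 'e' (2 times each)


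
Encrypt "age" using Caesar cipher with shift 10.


Word: "age"
Shift: 10
Each letter → (letter + shift) mod 26:
  'a' (0) + 10 = 10 → 'k'
  'g' (6) + 10 = 16 → 'q'
  'e' (4) + 10 = 14 → 'o'
Result = "kqo"


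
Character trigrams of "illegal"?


Word: "illegal" (length 7)
Number of trigrams = 7 - 3 + 1 = 5
  Position 0: "ill"
  Position 1: "lle"
  Position 2: "leg"
  Position 3: "ega"
  Position 4: "gal"
Trigrams = "ill", "lle", "leg", "ega", "gal"


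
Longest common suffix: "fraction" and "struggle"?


Word 1: "fraction"
Word 2: "struggle"
Comparing from end:
  Pos -1: 'n' != 'e' (stop)
LCS = "" (length 0)


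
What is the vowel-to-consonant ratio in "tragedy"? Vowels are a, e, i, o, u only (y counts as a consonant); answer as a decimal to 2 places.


Word: "tragedy"
Vowels (a,e,i,o,u): 2
Consonants: 5
Ratio = 2/5
= 0.40


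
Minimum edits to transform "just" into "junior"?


Word 1: "just" (length 4)
Word 2: "junior" (length 6)
One optimal edit sequence (insert/delete/substitute each cost 1):
  1. keep 'j'
  2. keep 'u'
  3. insert 'n'  (+1)
  4. insert 'i'  (+1)
  5. substitute 's' -> 'o'  (+1)
  6. substitute 't' -> 'r'  (+1)
Total edit operations: 4
Edit distance = 4


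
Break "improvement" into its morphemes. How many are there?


Word: "improvement"
Morphemes: improve | -ment
Each morpheme carries meaning
= 2 morphemes


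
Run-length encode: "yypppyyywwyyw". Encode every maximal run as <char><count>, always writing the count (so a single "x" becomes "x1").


String: "yypppyyywwyyw"
Scanning for consecutive runs:
  'y' x 2
  'p' x 3
  'y' x 3
  'w' x 2
  'y' x 2
  'w' x 1
RLE = "y2p3y3w2y2w1"


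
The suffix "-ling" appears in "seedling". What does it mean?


Suffix: -ling
As in: seedling -> seed + -ling
Meaning = small / young


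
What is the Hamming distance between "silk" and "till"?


Comparing character by character (same length = 4):
  Pos 0: 's' vs 't' !=
  Pos 1: 'i' vs 'i' =
  Pos 2: 'l' vs 'l' =
  Pos 3: 'k' vs 'l' !=
Hamming distance = 2


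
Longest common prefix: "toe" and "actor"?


Word 1: "toe"
Word 2: "actor"
Comparing from start:
  Pos 0: 't' != 'a' (stop)
LCP = "" (length 0)


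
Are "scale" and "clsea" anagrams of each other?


Word 1: "scale" → sorted: acels
Word 2: "clsea" → sorted: acels
Same letters? acels == acels
Anagram = Yes


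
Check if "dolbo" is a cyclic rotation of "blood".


Word: "blood", Candidate: "dolbo"
Method: check if candidate is substring of word+word
"bloodblood" contains "dolbo"? No
Is rotation = No


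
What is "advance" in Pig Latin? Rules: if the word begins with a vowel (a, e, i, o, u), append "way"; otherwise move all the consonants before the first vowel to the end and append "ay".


Word: "advance"
Starts with vowel → add 'way'
Pig Latin = "advanceway"


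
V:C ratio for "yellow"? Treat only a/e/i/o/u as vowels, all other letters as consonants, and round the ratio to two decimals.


Word: "yellow"
Vowels (a,e,i,o,u): 2
Consonants: 4
Ratio = 2/4
= 0.50


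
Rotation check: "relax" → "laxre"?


Word: "relax", Candidate: "laxre"
Method: check if candidate is substring of word+word
"relaxrelax" contains "laxre"? Yes
Is rotation = Yes


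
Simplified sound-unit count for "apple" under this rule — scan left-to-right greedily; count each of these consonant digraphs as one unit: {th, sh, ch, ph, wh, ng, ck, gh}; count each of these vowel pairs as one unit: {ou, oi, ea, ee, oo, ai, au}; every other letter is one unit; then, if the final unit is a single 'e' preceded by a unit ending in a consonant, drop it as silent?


Word: "apple" (5 letters)
Left-to-right scan:
  [1] 'a' (letter)
  [2] 'p' (letter)
  [3] 'p' (letter)
  [4] 'l' (letter)
  [5] 'e' (letter)
Units from scan: 5
Final unit is 'e' after a consonant -> drop as silent (-1)
Sound units = 4 units


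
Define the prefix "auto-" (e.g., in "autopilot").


Prefix: auto-
Example: autopilot (auto- + pilot)
Meaning = self


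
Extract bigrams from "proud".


Word: "proud" (length 5)
Number of bigrams = 5 - 2 + 1 = 4
  Position 0: "pr"
  Position 1: "ro"
  Position 2: "ou"
  Position 3: "ud"
Bigrams = "pr", "ro", "ou", "ud"


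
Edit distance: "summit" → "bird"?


Word 1: "summit" (length 6)
Word 2: "bird" (length 4)
One optimal edit sequence (insert/delete/substitute each cost 1):
  1. delete 's'  (+1)
  2. delete 'u'  (+1)
  3. substitute 'm' -> 'b'  (+1)
  4. substitute 'm' -> 'i'  (+1)
  5. substitute 'i' -> 'r'  (+1)
  6. substitute 't' -> 'd'  (+1)
Total edit operations: 6
Edit distance = 6


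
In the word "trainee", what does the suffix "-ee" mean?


Suffix: -ee
Example: trainee (train + -ee)
Meaning = one who receives


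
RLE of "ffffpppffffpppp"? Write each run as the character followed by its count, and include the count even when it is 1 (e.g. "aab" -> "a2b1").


String: "ffffpppffffpppp"
Scanning for consecutive runs:
  'f' x 4
  'p' x 3
  'f' x 4
  'p' x 4
RLE = "f4p3f4p4"


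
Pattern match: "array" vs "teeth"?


Pattern of "array": [0, 1, 1, 0, 2]
Pattern of "teeth": [0, 1, 1, 0, 2]
Patterns match
Same pattern = Yes


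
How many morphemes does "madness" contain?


Word: "madness"
Morphemes: mad | -ness
Each morpheme carries meaning
= 2 morphemes


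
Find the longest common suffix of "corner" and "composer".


Word 1: "corner"
Word 2: "composer"
Comparing from end:
  Pos -1: 'r' == 'r'
  Pos -2: 'e' == 'e'
  Pos -3: 'n' != 's' (stop)
LCS = "er" (length 2)


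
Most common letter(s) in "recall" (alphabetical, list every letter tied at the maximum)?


Word: "recall"
Letter counts:
  'a': 1
  'c': 1
  'e': 1
  'l': 2
  'r': 1
Maximum count = 2
Most frequent = 'l' (2 times each)


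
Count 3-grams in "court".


Word: "court" (length 5)
Number of 3-grams = length - 3 + 1 = 5 - 3 + 1
= 3


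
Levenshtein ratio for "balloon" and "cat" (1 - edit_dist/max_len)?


Word 1: "balloon" (length 7)
Word 2: "cat" (length 3)
One optimal edit sequence:
  1. substitute 'b' -> 'c'  (+1)
  2. keep 'a'
  3. delete 'l'  (+1)
  4. delete 'l'  (+1)
  5. delete 'o'  (+1)
  6. delete 'o'  (+1)
  7. substitute 'n' -> 't'  (+1)
Edit distance = 6
Max length = max(7, 3) = 7
Similarity = 1 - 6/7
= 0.1429


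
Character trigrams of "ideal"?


Word: "ideal" (length 5)
Number of trigrams = 5 - 3 + 1 = 3
  Position 0: "ide"
  Position 1: "dea"
  Position 2: "eal"
Trigrams = "ide", "dea", "eal"


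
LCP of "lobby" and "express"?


Word 1: "lobby"
Word 2: "express"
Comparing from start:
  Pos 0: 'l' != 'e' (stop)
LCP = "" (length 0)


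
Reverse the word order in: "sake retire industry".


Original: "sake retire industry"
Words (1..n): sake | retire | industry
Reversed (n..1): industry | retire | sake
Result = "industry retire sake"


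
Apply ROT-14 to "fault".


Word: "fault"
Shift: 14
Each letter → (letter + shift) mod 26:
  'f' (5) + 14 = 19 → 't'
  'a' (0) + 14 = 14 → 'o'
  'u' (20) + 14 = 8 → 'i'
  'l' (11) + 14 = 25 → 'z'
  't' (19) + 14 = 7 → 'h'
Result = "toizh"


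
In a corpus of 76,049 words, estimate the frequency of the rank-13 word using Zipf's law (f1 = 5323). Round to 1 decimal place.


Zipf's law: f(r) = f(1) / r
f(1) = 5323
f(13) = 5323 / 13
= 409.5 occurrences


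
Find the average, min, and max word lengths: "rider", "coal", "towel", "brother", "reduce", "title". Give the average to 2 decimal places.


Lengths: "rider"=5, "coal"=4, "towel"=5, "brother"=7, "reduce"=6, "title"=5
Sum = 32, Count = 6
Average = 32/6 = 5.33
= avg=5.33, min=4, max=7


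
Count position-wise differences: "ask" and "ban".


Comparing character by character (same length = 3):
  Pos 0: 'a' vs 'b' !=
  Pos 1: 's' vs 'a' !=
  Pos 2: 'k' vs 'n' !=
Hamming distance = 3


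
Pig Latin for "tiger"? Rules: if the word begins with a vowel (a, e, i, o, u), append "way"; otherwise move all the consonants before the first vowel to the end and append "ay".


Word: "tiger"
Starts with consonant(s) → move to end, add 'ay'
Consonant cluster: "t"
Pig Latin = "igertay"


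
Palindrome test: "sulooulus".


Word: "sulooulus"
Reversed: "suluoolus"
Forward == Backward? sulooulus != suluoolus
Palindrome = No


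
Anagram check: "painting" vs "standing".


Word 1: "painting" → sorted: agiinnpt
Word 2: "standing" → sorted: adginnst
Same letters? agiinnpt != adginnst
Anagram = No


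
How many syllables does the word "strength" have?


Word: "strength"
Syllable breakdown: strength
Counting: 1 part
= 1 syllable


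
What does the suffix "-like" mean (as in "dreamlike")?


Suffix: -like
Example: dreamlike (dream + -like)
Meaning = resembling


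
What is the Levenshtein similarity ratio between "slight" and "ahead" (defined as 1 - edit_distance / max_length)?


Word 1: "slight" (length 6)
Word 2: "ahead" (length 5)
One optimal edit sequence:
  1. delete 's'  (+1)
  2. substitute 'l' -> 'a'  (+1)
  3. substitute 'i' -> 'h'  (+1)
  4. substitute 'g' -> 'e'  (+1)
  5. substitute 'h' -> 'a'  (+1)
  6. substitute 't' -> 'd'  (+1)
Edit distance = 6
Max length = max(6, 5) = 6
Similarity = 1 - 6/6
= 0.0000


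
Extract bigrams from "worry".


Word: "worry" (length 5)
Number of bigrams = 5 - 2 + 1 = 4
  Position 0: "wo"
  Position 1: "or"
  Position 2: "rr"
  Position 3: "ry"
Bigrams = "wo", "or", "rr", "ry"


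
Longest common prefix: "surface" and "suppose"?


Word 1: "surface"
Word 2: "suppose"
Comparing from start:
  Pos 0: 's' == 's'
  Pos 1: 'u' == 'u'
  Pos 2: 'r' != 'p' (stop)
LCP = "su" (length 2)


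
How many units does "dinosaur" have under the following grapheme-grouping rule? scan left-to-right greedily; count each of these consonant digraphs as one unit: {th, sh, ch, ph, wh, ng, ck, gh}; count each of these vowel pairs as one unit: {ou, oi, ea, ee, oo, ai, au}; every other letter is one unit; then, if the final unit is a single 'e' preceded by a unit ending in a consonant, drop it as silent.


Word: "dinosaur" (8 letters)
Left-to-right scan:
  [1] 'd' (letter)
  [2] 'i' (letter)
  [3] 'n' (letter)
  [4] 'o' (letter)
  [5] 's' (letter)
  [6] 'au' (vowel-pair)
  [7] 'r' (letter)
Units from scan: 7
Sound units = 7 units


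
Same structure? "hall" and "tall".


Pattern of "hall": [0, 1, 2, 2]
Pattern of "tall": [0, 1, 2, 2]
Patterns match
Same pattern = Yes


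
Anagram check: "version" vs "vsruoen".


Word 1: "version" → sorted: einorsv
Word 2: "vsruoen" → sorted: enorsuv
Same letters? einorsv != enorsuv
Anagram = No


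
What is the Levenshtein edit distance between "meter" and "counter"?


Word 1: "meter" (length 5)
Word 2: "counter" (length 7)
One optimal edit sequence (insert/delete/substitute each cost 1):
  1. insert 'c'  (+1)
  2. insert 'o'  (+1)
  3. substitute 'm' -> 'u'  (+1)
  4. substitute 'e' -> 'n'  (+1)
  5. keep 't'
  6. keep 'e'
  7. keep 'r'
Total edit operations: 4
Edit distance = 4


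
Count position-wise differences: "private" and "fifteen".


Comparing character by character (same length = 7):
  Pos 0: 'p' vs 'f' !=
  Pos 1: 'r' vs 'i' !=
  Pos 2: 'i' vs 'f' !=
  Pos 3: 'v' vs 't' !=
  Pos 4: 'a' vs 'e' !=
  Pos 5: 't' vs 'e' !=
  Pos 6: 'e' vs 'n' !=
Hamming distance = 7


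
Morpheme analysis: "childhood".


Word: "childhood"
Morphemes: child / -hood
Each morpheme carries meaning
= 2 morphemes


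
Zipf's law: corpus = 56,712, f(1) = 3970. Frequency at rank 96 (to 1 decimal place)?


Zipf's law: f(r) = f(1) / r
f(1) = 3970
f(96) = 3970 / 96
= 41.4 occurrences


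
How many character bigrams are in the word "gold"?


Word: "gold" (length 4)
Number of 2-grams = length - 2 + 1 = 4 - 2 + 1
= 3


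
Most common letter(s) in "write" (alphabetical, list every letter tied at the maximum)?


Word: "write"
Letter counts:
  'e': 1
  'i': 1
  'r': 1
  't': 1
  'w': 1
Maximum count = 1
Most frequent = 'e', 'i', 'r', 't', 'w' (1 time each)


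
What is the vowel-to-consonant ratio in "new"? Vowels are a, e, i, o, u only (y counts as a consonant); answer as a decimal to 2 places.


Word: "new"
Vowels (a,e,i,o,u): 1
Consonants: 2
Ratio = 1/2
= 0.50


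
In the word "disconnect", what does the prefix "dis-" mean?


Prefix: dis-
Example: disconnect (dis- + connect)
Meaning = not / opposite


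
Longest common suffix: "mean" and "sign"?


Word 1: "mean"
Word 2: "sign"
Comparing from end:
  Pos -1: 'n' == 'n'
  Pos -2: 'a' != 'g' (stop)
LCS = "n" (length 1)


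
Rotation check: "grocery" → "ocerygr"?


Word: "grocery", Candidate: "ocerygr"
Method: check if candidate is substring of word+word
"grocerygrocery" contains "ocerygr"? Yes
Is rotation = Yes


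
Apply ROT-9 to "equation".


Word: "equation"
Shift: 9
Each letter → (letter + shift) mod 26:
  'e' (4) + 9 = 13 → 'n'
  'q' (16) + 9 = 25 → 'z'
  'u' (20) + 9 = 3 → 'd'
  'a' (0) + 9 = 9 → 'j'
  't' (19) + 9 = 2 → 'c'
  'i' (8) + 9 = 17 → 'r'
  'o' (14) + 9 = 23 → 'x'
  'n' (13) + 9 = 22 → 'w'
Result = "nzdjcrxw"


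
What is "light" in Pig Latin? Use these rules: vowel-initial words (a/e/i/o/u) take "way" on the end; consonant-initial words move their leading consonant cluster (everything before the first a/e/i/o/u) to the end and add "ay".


Word: "light"
Starts with consonant(s) → move to end, add 'ay'
Consonant cluster: "l"
Pig Latin = "ightlay"


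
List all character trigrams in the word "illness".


Word: "illness" (length 7)
Number of trigrams = 7 - 3 + 1 = 5
  Position 0: "ill"
  Position 1: "lln"
  Position 2: "lne"
  Position 3: "nes"
  Position 4: "ess"
Trigrams = "ill", "lln", "lne", "nes", "ess"


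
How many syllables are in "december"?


Word: "december"
Syllable breakdown: de | cem | ber
Counting: 3 parts
= 3 syllables


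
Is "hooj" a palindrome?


Word: "hooj"
Reversed: "jooh"
Forward == Backward? hooj != jooh
Palindrome = No


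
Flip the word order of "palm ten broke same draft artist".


Original: "palm ten broke same draft artist"
Words (1..n): palm | ten | broke | same | draft | artist
Reversed (n..1): artist | draft | same | broke | ten | palm
Result = "artist draft same broke ten palm"


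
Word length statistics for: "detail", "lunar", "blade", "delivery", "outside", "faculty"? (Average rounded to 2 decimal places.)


Lengths: "detail"=6, "lunar"=5, "blade"=5, "delivery"=8, "outside"=7, "faculty"=7
Sum = 38, Count = 6
Average = 38/6 = 6.33
= avg=6.33, min=5, max=8


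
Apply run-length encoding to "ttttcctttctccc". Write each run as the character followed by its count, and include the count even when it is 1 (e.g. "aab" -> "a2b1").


String: "ttttcctttctccc"
Scanning for consecutive runs:
  't' x 4
  'c' x 2
  't' x 3
  'c' x 1
  't' x 1
  'c' x 3
RLE = "t4c2t3c1t1c3"


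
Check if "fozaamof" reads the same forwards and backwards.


Word: "fozaamof"
Reversed: "fomaazof"
Forward == Backward? fozaamof != fomaazof
Palindrome = No


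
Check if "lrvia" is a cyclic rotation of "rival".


Word: "rival", Candidate: "lrvia"
Method: check if candidate is substring of word+word
"rivalrival" contains "lrvia"? No
Is rotation = No


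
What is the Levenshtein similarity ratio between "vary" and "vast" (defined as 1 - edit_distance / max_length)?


Word 1: "vary" (length 4)
Word 2: "vast" (length 4)
One optimal edit sequence:
  1. keep 'v'
  2. keep 'a'
  3. substitute 'r' -> 's'  (+1)
  4. substitute 'y' -> 't'  (+1)
Edit distance = 2
Max length = max(4, 4) = 4
Similarity = 1 - 2/4
= 0.5000


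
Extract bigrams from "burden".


Word: "burden" (length 6)
Number of bigrams = 6 - 2 + 1 = 5
  Position 0: "bu"
  Position 1: "ur"
  Position 2: "rd"
  Position 3: "de"
  Position 4: "en"
Bigrams = "bu", "ur", "rd", "de", "en"


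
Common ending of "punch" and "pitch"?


Word 1: "punch"
Word 2: "pitch"
Comparing from end:
  Pos -1: 'h' == 'h'
  Pos -2: 'c' == 'c'
  Pos -3: 'n' != 't' (stop)
LCS = "ch" (length 2)


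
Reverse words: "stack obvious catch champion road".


Original: "stack obvious catch champion road"
Words (1..n): stack | obvious | catch | champion | road
Reversed (n..1): road | champion | catch | obvious | stack
Result = "road champion catch obvious stack"


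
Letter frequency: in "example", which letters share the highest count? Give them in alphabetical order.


Word: "example"
Letter counts:
  'a': 1
  'e': 2
  'l': 1
  'm': 1
  'p': 1
  'x': 1
Maximum count = 2
Most frequent = 'e' (2 times each)


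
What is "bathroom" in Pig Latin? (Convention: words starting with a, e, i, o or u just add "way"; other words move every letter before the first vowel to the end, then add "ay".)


Word: "bathroom"
Starts with consonant(s) → move to end, add 'ay'
Consonant cluster: "b"
Pig Latin = "athroombay"


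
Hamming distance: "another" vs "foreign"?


Comparing character by character (same length = 7):
  Pos 0: 'a' vs 'f' !=
  Pos 1: 'n' vs 'o' !=
  Pos 2: 'o' vs 'r' !=
  Pos 3: 't' vs 'e' !=
  Pos 4: 'h' vs 'i' !=
  Pos 5: 'e' vs 'g' !=
  Pos 6: 'r' vs 'n' !=
Hamming distance = 7


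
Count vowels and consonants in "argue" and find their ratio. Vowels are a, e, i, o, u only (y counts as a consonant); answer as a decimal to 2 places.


Word: "argue"
Vowels (a,e,i,o,u): 3
Consonants: 2
Ratio = 3/2
= 1.50


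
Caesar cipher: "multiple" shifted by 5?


Word: "multiple"
Shift: 5
Each letter → (letter + shift) mod 26:
  'm' (12) + 5 = 17 → 'r'
  'u' (20) + 5 = 25 → 'z'
  'l' (11) + 5 = 16 → 'q'
  't' (19) + 5 = 24 → 'y'
  'i' (8) + 5 = 13 → 'n'
  'p' (15) + 5 = 20 → 'u'
  'l' (11) + 5 = 16 → 'q'
  'e' (4) + 5 = 9 → 'j'
Result = "rzqynuqj"


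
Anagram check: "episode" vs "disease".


Word 1: "episode" → sorted: deeiops
Word 2: "disease" → sorted: adeeiss
Same letters? deeiops != adeeiss
Anagram = No


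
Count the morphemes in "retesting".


Word: "retesting"
Morphemes: re- + test + -ing
Each morpheme carries meaning
= 3 morphemes


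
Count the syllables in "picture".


Word: "picture"
Syllable breakdown: pic · ture
Counting: 2 parts
= 2 syllables


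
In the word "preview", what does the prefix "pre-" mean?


Prefix: pre-
As in: preview -> pre- + view
Meaning = before


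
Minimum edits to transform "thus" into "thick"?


Word 1: "thus" (length 4)
Word 2: "thick" (length 5)
One optimal edit sequence (insert/delete/substitute each cost 1):
  1. keep 't'
  2. keep 'h'
  3. insert 'i'  (+1)
  4. substitute 'u' -> 'c'  (+1)
  5. substitute 's' -> 'k'  (+1)
Total edit operations: 3
Edit distance = 3


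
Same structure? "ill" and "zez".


Pattern of "ill": [0, 1, 1]
Pattern of "zez": [0, 1, 0]
Patterns do not match
Same pattern = No


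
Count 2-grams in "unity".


Word: "unity" (length 5)
Number of 2-grams = length - 2 + 1 = 5 - 2 + 1
= 4


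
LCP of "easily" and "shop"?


Word 1: "easily"
Word 2: "shop"
Comparing from start:
  Pos 0: 'e' != 's' (stop)
LCP = "" (length 0)


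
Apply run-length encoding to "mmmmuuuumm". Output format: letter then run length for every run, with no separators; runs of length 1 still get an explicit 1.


String: "mmmmuuuumm"
Scanning for consecutive runs:
  'm' x 4
  'u' x 4
  'm' x 2
RLE = "m4u4m2"


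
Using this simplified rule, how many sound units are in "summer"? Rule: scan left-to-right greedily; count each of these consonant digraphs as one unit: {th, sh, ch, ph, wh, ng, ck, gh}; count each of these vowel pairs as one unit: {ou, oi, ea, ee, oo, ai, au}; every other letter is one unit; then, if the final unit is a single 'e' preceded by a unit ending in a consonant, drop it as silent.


Word: "summer" (6 letters)
Left-to-right scan:
  [1] 's' (letter)
  [2] 'u' (letter)
  [3] 'm' (letter)
  [4] 'm' (letter)
  [5] 'e' (letter)
  [6] 'r' (letter)
Units from scan: 6
Sound units = 6 units


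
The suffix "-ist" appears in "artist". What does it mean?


Suffix: -ist
Example: artist = art + -ist
Meaning = one who practices


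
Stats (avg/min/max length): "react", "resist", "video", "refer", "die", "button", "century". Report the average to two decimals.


Lengths: "react"=5, "resist"=6, "video"=5, "refer"=5, "die"=3, "button"=6, "century"=7
Sum = 37, Count = 7
Average = 37/7 = 5.29
= avg=5.29, min=3, max=7


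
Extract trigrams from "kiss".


Word: "kiss" (length 4)
Number of trigrams = 4 - 3 + 1 = 2
  Position 0: "kis"
  Position 1: "iss"
Trigrams = "kis", "iss"


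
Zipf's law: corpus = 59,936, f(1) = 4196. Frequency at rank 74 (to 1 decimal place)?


Zipf's law: f(r) = f(1) / r
f(1) = 4196
f(74) = 4196 / 74
= 56.7 occurrences


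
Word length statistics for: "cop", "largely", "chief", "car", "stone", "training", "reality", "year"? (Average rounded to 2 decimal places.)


Lengths: "cop"=3, "largely"=7, "chief"=5, "car"=3, "stone"=5, "training"=8, "reality"=7, "year"=4
Sum = 42, Count = 8
Average = 42/8 = 5.25
= avg=5.25, min=3, max=8


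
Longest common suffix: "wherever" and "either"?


Word 1: "wherever"
Word 2: "either"
Comparing from end:
  Pos -1: 'r' == 'r'
  Pos -2: 'e' == 'e'
  Pos -3: 'v' != 'h' (stop)
LCS = "er" (length 2)


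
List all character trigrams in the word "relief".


Word: "relief" (length 6)
Number of trigrams = 6 - 3 + 1 = 4
  Position 0: "rel"
  Position 1: "eli"
  Position 2: "lie"
  Position 3: "ief"
Trigrams = "rel", "eli", "lie", "ief"


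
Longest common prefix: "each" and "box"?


Word 1: "each"
Word 2: "box"
Comparing from start:
  Pos 0: 'e' != 'b' (stop)
LCP = "" (length 0)


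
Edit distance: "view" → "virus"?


Word 1: "view" (length 4)
Word 2: "virus" (length 5)
One optimal edit sequence (insert/delete/substitute each cost 1):
  1. keep 'v'
  2. keep 'i'
  3. insert 'r'  (+1)
  4. substitute 'e' -> 'u'  (+1)
  5. substitute 'w' -> 's'  (+1)
Total edit operations: 3
Edit distance = 3


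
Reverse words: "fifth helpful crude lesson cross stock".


Original: "fifth helpful crude lesson cross stock"
Words (1..n): fifth | helpful | crude | lesson | cross | stock
Reversed (n..1): stock | cross | lesson | crude | helpful | fifth
Result = "stock cross lesson crude helpful fifth"


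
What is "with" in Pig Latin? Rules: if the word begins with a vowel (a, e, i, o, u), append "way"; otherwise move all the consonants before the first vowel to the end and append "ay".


Word: "with"
Starts with consonant(s) → move to end, add 'ay'
Consonant cluster: "w"
Pig Latin = "ithway"


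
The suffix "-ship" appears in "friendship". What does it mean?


Suffix: -ship
As in: friendship -> friend + -ship
Meaning = state / position


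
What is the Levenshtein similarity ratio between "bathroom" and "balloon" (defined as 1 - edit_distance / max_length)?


Word 1: "bathroom" (length 8)
Word 2: "balloon" (length 7)
One optimal edit sequence:
  1. keep 'b'
  2. keep 'a'
  3. delete 't'  (+1)
  4. substitute 'h' -> 'l'  (+1)
  5. substitute 'r' -> 'l'  (+1)
  6. keep 'o'
  7. keep 'o'
  8. substitute 'm' -> 'n'  (+1)
Edit distance = 4
Max length = max(8, 7) = 8
Similarity = 1 - 4/8
= 0.5000


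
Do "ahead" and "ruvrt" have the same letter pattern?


Pattern of "ahead": [0, 1, 2, 0, 3]
Pattern of "ruvrt": [0, 1, 2, 0, 3]
Patterns match
Same pattern = Yes


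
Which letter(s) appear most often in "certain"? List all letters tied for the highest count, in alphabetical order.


Word: "certain"
Letter counts:
  'a': 1
  'c': 1
  'e': 1
  'i': 1
  'n': 1
  'r': 1
  't': 1
Maximum count = 1
Most frequent = 'a', 'c', 'e', 'i', 'n', 'r', 't' (1 time each)


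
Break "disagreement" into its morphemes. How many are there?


Word: "disagreement"
Morphemes: dis- | agree | -ment
Each morpheme carries meaning
= 3 morphemes


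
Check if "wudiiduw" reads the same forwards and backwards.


Word: "wudiiduw"
Reversed: "wudiiduw"
Forward == Backward? wudiiduw == wudiiduw
Palindrome = Yes


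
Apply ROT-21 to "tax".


Word: "tax"
Shift: 21
Each letter → (letter + shift) mod 26:
  't' (19) + 21 = 14 → 'o'
  'a' (0) + 21 = 21 → 'v'
  'x' (23) + 21 = 18 → 's'
Result = "ovs"


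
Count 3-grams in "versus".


Word: "versus" (length 6)
Number of 3-grams = length - 3 + 1 = 6 - 3 + 1
= 4


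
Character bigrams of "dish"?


Word: "dish" (length 4)
Number of bigrams = 4 - 2 + 1 = 3
  Position 0: "di"
  Position 1: "is"
  Position 2: "sh"
Bigrams = "di", "is", "sh"


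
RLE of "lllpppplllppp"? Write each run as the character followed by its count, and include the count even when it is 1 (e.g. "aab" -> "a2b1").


String: "lllpppplllppp"
Scanning for consecutive runs:
  'l' x 3
  'p' x 4
  'l' x 3
  'p' x 3
RLE = "l3p4l3p3"


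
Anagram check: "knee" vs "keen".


Word 1: "knee" → sorted: eekn
Word 2: "keen" → sorted: eekn
Same letters? eekn == eekn
Anagram = Yes


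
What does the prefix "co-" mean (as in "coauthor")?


Prefix: co-
As in: coauthor -> co- + author
Meaning = together


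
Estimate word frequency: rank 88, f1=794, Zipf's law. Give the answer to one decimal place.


Zipf's law: f(r) = f(1) / r
f(1) = 794
f(88) = 794 / 88
= 9.0 occurrences


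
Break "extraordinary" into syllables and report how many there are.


Word: "extraordinary"
Syllable breakdown: ex / traor / di / nar / y
Counting: 5 parts
= 5 syllables


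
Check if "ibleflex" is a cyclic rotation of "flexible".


Word: "flexible", Candidate: "ibleflex"
Method: check if candidate is substring of word+word
"flexibleflexible" contains "ibleflex"? Yes
Is rotation = Yes


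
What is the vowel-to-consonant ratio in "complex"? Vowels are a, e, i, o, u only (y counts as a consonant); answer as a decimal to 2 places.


Word: "complex"
Vowels (a,e,i,o,u): 2
Consonants: 5
Ratio = 2/5
= 0.40


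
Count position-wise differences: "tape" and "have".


Comparing character by character (same length = 4):
  Pos 0: 't' vs 'h' !=
  Pos 1: 'a' vs 'a' =
  Pos 2: 'p' vs 'v' !=
  Pos 3: 'e' vs 'e' =
Hamming distance = 2


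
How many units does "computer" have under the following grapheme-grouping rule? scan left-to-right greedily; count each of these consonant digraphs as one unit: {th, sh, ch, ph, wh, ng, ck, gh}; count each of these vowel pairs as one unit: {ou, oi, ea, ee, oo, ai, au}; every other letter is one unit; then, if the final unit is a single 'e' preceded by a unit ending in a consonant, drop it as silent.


Word: "computer" (8 letters)
Left-to-right scan:
  (1) 'c' (letter)
  (2) 'o' (letter)
  (3) 'm' (letter)
  (4) 'p' (letter)
  (5) 'u' (letter)
  (6) 't' (letter)
  (7) 'e' (letter)
  (8) 'r' (letter)
Units from scan: 8
Sound units = 8 units


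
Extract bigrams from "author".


Word: "author" (length 6)
Number of bigrams = 6 - 2 + 1 = 5
  Position 0: "au"
  Position 1: "ut"
  Position 2: "th"
  Position 3: "ho"
  Position 4: "or"
Bigrams = "au", "ut", "th", "ho", "or"


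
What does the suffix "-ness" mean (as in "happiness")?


Suffix: -ness
Example: happiness = happy + -ness, with a spelling change
Meaning = state of being


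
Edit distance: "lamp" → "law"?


Word 1: "lamp" (length 4)
Word 2: "law" (length 3)
One optimal edit sequence (insert/delete/substitute each cost 1):
  1. keep 'l'
  2. keep 'a'
  3. delete 'm'  (+1)
  4. substitute 'p' -> 'w'  (+1)
Total edit operations: 2
Edit distance = 2


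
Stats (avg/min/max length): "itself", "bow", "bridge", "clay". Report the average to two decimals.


Lengths: "itself"=6, "bow"=3, "bridge"=6, "clay"=4
Sum = 19, Count = 4
Average = 19/4 = 4.75
= avg=4.75, min=3, max=6


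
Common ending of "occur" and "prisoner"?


Word 1: "occur"
Word 2: "prisoner"
Comparing from end:
  Pos -1: 'r' == 'r'
  Pos -2: 'u' != 'e' (stop)
LCS = "r" (length 1)


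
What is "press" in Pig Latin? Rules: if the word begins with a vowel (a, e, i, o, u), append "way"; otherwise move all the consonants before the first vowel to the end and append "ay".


Word: "press"
Starts with consonant(s) → move to end, add 'ay'
Consonant cluster: "pr"
Pig Latin = "esspray"


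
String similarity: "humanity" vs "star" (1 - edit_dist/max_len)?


Word 1: "humanity" (length 8)
Word 2: "star" (length 4)
One optimal edit sequence:
  1. delete 'h'  (+1)
  2. substitute 'u' -> 's'  (+1)
  3. substitute 'm' -> 't'  (+1)
  4. keep 'a'
  5. delete 'n'  (+1)
  6. delete 'i'  (+1)
  7. delete 't'  (+1)
  8. substitute 'y' -> 'r'  (+1)
Edit distance = 7
Max length = max(8, 4) = 8
Similarity = 1 - 7/8
= 0.1250


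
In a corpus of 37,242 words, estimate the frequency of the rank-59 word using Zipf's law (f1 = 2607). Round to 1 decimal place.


Zipf's law: f(r) = f(1) / r
f(1) = 2607
f(59) = 2607 / 59
= 44.2 occurrences


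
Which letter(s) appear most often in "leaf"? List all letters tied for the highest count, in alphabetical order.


Word: "leaf"
Letter counts:
  'a': 1
  'e': 1
  'f': 1
  'l': 1
Maximum count = 1
Most frequent = 'a', 'e', 'f', 'l' (1 time each)


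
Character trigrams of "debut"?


Word: "debut" (length 5)
Number of trigrams = 5 - 3 + 1 = 3
  Position 0: "deb"
  Position 1: "ebu"
  Position 2: "but"
Trigrams = "deb", "ebu", "but"


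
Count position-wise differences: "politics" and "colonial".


Comparing character by character (same length = 8):
  Pos 0: 'p' vs 'c' !=
  Pos 1: 'o' vs 'o' =
  Pos 2: 'l' vs 'l' =
  Pos 3: 'i' vs 'o' !=
  Pos 4: 't' vs 'n' !=
  Pos 5: 'i' vs 'i' =
  Pos 6: 'c' vs 'a' !=
  Pos 7: 's' vs 'l' !=
Hamming distance = 5


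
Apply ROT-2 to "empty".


Word: "empty"
Shift: 2
Each letter → (letter + shift) mod 26:
  'e' (4) + 2 = 6 → 'g'
  'm' (12) + 2 = 14 → 'o'
  'p' (15) + 2 = 17 → 'r'
  't' (19) + 2 = 21 → 'v'
  'y' (24) + 2 = 0 → 'a'
Result = "gorva"


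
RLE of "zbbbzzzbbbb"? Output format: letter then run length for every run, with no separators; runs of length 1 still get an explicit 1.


String: "zbbbzzzbbbb"
Scanning for consecutive runs:
  'z' x 1
  'b' x 3
  'z' x 3
  'b' x 4
RLE = "z1b3z3b4"


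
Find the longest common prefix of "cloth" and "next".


Word 1: "cloth"
Word 2: "next"
Comparing from start:
  Pos 0: 'c' != 'n' (stop)
LCP = "" (length 0)


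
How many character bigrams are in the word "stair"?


Word: "stair" (length 5)
Number of 2-grams = length - 2 + 1 = 5 - 2 + 1
= 4


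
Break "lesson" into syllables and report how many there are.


Word: "lesson"
Syllable breakdown: les-son
Counting: 2 parts
= 2 syllables


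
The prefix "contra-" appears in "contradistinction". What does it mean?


Prefix: contra-
As in: contradistinction -> contra- + distinction
Meaning = against


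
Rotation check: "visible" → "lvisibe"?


Word: "visible", Candidate: "lvisibe"
Method: check if candidate is substring of word+word
"visiblevisible" contains "lvisibe"? No
Is rotation = No


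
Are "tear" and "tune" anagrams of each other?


Word 1: "tear" → sorted: aert
Word 2: "tune" → sorted: entu
Same letters? aert != entu
Anagram = No


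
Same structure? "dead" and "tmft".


Pattern of "dead": [0, 1, 2, 0]
Pattern of "tmft": [0, 1, 2, 0]
Patterns match
Same pattern = Yes


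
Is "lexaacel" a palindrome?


Word: "lexaacel"
Reversed: "lecaaxel"
Forward == Backward? lexaacel != lecaaxel
Palindrome = No


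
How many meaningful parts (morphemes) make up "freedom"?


Word: "freedom"
Morphemes: free + -dom
Each morpheme carries meaning
= 2 morphemes


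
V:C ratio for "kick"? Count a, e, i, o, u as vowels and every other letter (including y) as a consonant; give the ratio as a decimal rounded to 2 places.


Word: "kick"
Vowels (a,e,i,o,u): 1
Consonants: 3
Ratio = 1/3
= 0.33


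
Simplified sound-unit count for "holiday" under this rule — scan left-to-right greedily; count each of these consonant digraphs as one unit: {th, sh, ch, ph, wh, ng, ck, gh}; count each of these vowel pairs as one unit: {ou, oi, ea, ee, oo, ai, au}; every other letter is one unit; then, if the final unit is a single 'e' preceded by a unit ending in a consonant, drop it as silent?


Word: "holiday" (7 letters)
Left-to-right scan:
  (1) 'h' (letter)
  (2) 'o' (letter)
  (3) 'l' (letter)
  (4) 'i' (letter)
  (5) 'd' (letter)
  (6) 'a' (letter)
  (7) 'y' (letter)
Units from scan: 7
Sound units = 7 units


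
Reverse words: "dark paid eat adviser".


Original: "dark paid eat adviser"
Words (1..n): dark | paid | eat | adviser
Reversed (n..1): adviser | eat | paid | dark
Result = "adviser eat paid dark"


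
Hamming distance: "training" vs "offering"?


Comparing character by character (same length = 8):
  Pos 0: 't' vs 'o' !=
  Pos 1: 'r' vs 'f' !=
  Pos 2: 'a' vs 'f' !=
  Pos 3: 'i' vs 'e' !=
  Pos 4: 'n' vs 'r' !=
  Pos 5: 'i' vs 'i' =
  Pos 6: 'n' vs 'n' =
  Pos 7: 'g' vs 'g' =
Hamming distance = 5


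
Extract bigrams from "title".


Word: "title" (length 5)
Number of bigrams = 5 - 2 + 1 = 4
  Position 0: "ti"
  Position 1: "it"
  Position 2: "tl"
  Position 3: "le"
Bigrams = "ti", "it", "tl", "le"


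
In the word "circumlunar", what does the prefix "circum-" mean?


Prefix: circum-
As in: circumlunar -> circum- + lunar
Meaning = around


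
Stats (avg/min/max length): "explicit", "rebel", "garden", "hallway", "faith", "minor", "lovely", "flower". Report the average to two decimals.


Lengths: "explicit"=8, "rebel"=5, "garden"=6, "hallway"=7, "faith"=5, "minor"=5, "lovely"=6, "flower"=6
Sum = 48, Count = 8
Average = 48/8 = 6.00
= avg=6.00, min=5, max=8


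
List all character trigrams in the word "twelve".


Word: "twelve" (length 6)
Number of trigrams = 6 - 3 + 1 = 4
  Position 0: "twe"
  Position 1: "wel"
  Position 2: "elv"
  Position 3: "lve"
Trigrams = "twe", "wel", "elv", "lve"


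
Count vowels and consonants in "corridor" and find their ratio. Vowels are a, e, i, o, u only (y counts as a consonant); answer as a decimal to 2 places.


Word: "corridor"
Vowels (a,e,i,o,u): 3
Consonants: 5
Ratio = 3/5
= 0.60


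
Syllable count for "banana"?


Word: "banana"
Syllable breakdown: ba / na / na
Counting: 3 parts
= 3 syllables


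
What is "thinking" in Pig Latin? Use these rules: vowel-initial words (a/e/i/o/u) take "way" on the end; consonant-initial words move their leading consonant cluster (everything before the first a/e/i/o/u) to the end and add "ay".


Word: "thinking"
Starts with consonant(s) → move to end, add 'ay'
Consonant cluster: "th"
Pig Latin = "inkingthay"


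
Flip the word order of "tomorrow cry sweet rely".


Original: "tomorrow cry sweet rely"
Words (1..n): tomorrow | cry | sweet | rely
Reversed (n..1): rely | sweet | cry | tomorrow
Result = "rely sweet cry tomorrow"


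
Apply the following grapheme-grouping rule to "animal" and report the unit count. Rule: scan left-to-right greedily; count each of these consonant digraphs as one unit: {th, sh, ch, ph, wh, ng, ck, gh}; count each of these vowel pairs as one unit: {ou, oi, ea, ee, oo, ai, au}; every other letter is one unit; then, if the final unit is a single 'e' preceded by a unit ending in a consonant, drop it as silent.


Word: "animal" (6 letters)
Left-to-right scan:
  [1] 'a' (letter)
  [2] 'n' (letter)
  [3] 'i' (letter)
  [4] 'm' (letter)
  [5] 'a' (letter)
  [6] 'l' (letter)
Units from scan: 6
Sound units = 6 units


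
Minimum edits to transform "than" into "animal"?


Word 1: "than" (length 4)
Word 2: "animal" (length 6)
One optimal edit sequence (insert/delete/substitute each cost 1):
  1. insert 'a'  (+1)
  2. insert 'n'  (+1)
  3. substitute 't' -> 'i'  (+1)
  4. substitute 'h' -> 'm'  (+1)
  5. keep 'a'
  6. substitute 'n' -> 'l'  (+1)
Total edit operations: 5
Edit distance = 5


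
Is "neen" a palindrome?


Word: "neen"
Reversed: "neen"
Forward == Backward? neen == neen
Palindrome = Yes


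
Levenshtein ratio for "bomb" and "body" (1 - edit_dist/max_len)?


Word 1: "bomb" (length 4)
Word 2: "body" (length 4)
One optimal edit sequence:
  1. keep 'b'
  2. keep 'o'
  3. substitute 'm' -> 'd'  (+1)
  4. substitute 'b' -> 'y'  (+1)
Edit distance = 2
Max length = max(4, 4) = 4
Similarity = 1 - 2/4
= 0.5000


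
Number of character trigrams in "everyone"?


Word: "everyone" (length 8)
Number of 3-grams = length - 3 + 1 = 8 - 3 + 1
= 6


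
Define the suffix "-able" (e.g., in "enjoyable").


Suffix: -able
Example: enjoyable (enjoy + -able)
Meaning = capable of


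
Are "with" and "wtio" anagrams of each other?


Word 1: "with" → sorted: hitw
Word 2: "wtio" → sorted: iotw
Same letters? hitw != iotw
Anagram = No


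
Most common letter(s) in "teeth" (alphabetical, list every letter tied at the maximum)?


Word: "teeth"
Letter counts:
  'e': 2
  'h': 1
  't': 2
Maximum count = 2
Most frequent = 'e', 't' (2 times each)


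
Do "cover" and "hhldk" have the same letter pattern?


Pattern of "cover": [0, 1, 2, 3, 4]
Pattern of "hhldk": [0, 0, 1, 2, 3]
Patterns do not match
Same pattern = No


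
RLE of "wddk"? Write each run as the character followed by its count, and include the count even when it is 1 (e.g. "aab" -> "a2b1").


String: "wddk"
Scanning for consecutive runs:
  'w' x 1
  'd' x 2
  'k' x 1
RLE = "w1d2k1"


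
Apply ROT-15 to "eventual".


Word: "eventual"
Shift: 15
Each letter → (letter + shift) mod 26:
  'e' (4) + 15 = 19 → 't'
  'v' (21) + 15 = 10 → 'k'
  'e' (4) + 15 = 19 → 't'
  'n' (13) + 15 = 2 → 'c'
  't' (19) + 15 = 8 → 'i'
  'u' (20) + 15 = 9 → 'j'
  'a' (0) + 15 = 15 → 'p'
  'l' (11) + 15 = 0 → 'a'
Result = "tktcijpa"


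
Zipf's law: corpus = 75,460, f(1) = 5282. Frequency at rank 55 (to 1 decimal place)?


Zipf's law: f(r) = f(1) / r
f(1) = 5282
f(55) = 5282 / 55
= 96.0 occurrences


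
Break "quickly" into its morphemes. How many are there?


Word: "quickly"
Morphemes: quick + -ly
Each morpheme carries meaning
= 2 morphemes


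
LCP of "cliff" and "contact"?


Word 1: "cliff"
Word 2: "contact"
Comparing from start:
  Pos 0: 'c' == 'c'
  Pos 1: 'l' != 'o' (stop)
LCP = "c" (length 1)
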